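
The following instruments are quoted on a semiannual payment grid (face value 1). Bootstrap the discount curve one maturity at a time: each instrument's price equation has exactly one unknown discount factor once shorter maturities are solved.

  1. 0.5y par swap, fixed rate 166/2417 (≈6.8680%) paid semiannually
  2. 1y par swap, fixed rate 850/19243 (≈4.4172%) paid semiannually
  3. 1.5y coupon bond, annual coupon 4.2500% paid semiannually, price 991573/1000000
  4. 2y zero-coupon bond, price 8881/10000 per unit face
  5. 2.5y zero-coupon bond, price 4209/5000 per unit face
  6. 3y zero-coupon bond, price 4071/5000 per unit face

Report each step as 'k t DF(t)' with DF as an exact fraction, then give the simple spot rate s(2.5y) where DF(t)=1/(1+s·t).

1 1/2 2417/2500
2 1 383/400
3 3/2 9309/10000
4 2 8881/10000
5 5/2 4209/5000
6 3 4071/5000
s(2.5y) = (1/(4209/5000) − 1)/(5/2) = 1582/21045 ≈ 7.5172%

step 1 [0.5y] swap r/2=83/2417: DF=(1 − 83/2417·(0))/(1+83/2417) = 2417/2500 ≈ 0.966800
step 2 [1y] swap r/2=425/19243: DF=(1 − 425/19243·(0.966800))/(1+425/19243) = 383/400 ≈ 0.957500
step 3 [1.5y] bond c/2=17/800: DF=(991573/1000000 − 17/800·(0.966800+0.957500))/(1+17/800) = 9309/10000 ≈ 0.930900
step 4 [2y] zero: DF = P = 8881/10000 ≈ 0.888100
step 5 [2.5y] zero: DF = P = 4209/5000 ≈ 0.841800
step 6 [3y] zero: DF = P = 4071/5000 ≈ 0.814200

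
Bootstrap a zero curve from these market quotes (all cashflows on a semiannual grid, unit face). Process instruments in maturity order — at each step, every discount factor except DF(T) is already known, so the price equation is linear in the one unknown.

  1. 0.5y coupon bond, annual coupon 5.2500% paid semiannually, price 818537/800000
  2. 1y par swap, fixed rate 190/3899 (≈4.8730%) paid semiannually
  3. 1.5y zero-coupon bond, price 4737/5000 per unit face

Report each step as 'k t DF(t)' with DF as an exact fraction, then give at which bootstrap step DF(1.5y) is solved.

1 1/2 997/1000
2 1 381/400
3 3/2 4737/5000
DF(1.5y) is solved at step 3

step 1 [0.5y] bond c/2=21/800: DF=(818537/800000 − 21/800·(0))/(1+21/800) = 997/1000 ≈ 0.997000
step 2 [1y] swap r/2=95/3899: DF=(1 − 95/3899·(0.997000))/(1+95/3899) = 381/400 ≈ 0.952500
step 3 [1.5y] zero: DF = P = 4737/5000 ≈ 0.947400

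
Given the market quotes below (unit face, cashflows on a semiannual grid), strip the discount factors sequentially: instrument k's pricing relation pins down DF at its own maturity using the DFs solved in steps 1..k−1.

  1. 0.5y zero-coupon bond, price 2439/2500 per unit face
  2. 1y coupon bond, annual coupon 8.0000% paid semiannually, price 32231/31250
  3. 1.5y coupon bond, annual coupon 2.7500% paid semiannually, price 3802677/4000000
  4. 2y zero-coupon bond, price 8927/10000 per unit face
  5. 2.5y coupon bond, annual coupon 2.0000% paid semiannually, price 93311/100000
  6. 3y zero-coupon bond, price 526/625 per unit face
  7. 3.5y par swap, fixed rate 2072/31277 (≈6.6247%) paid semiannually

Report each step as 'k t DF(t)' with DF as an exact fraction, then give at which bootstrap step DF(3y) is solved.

1 1/2 2439/2500
2 1 4771/5000
3 3/2 2279/2500
4 2 8927/10000
5 5/2 8869/10000
6 3 526/625
7 7/2 991/1250
DF(3y) is solved at step 6

step 1 [0.5y] zero: DF = P = 2439/2500 ≈ 0.975600
step 2 [1y] bond c/2=1/25: DF=(32231/31250 − 1/25·(0.975600))/(1+1/25) = 4771/5000 ≈ 0.954200
step 3 [1.5y] bond c/2=11/800: DF=(3802677/4000000 − 11/800·(0.975600+0.954200))/(1+11/800) = 2279/2500 ≈ 0.911600
step 4 [2y] zero: DF = P = 8927/10000 ≈ 0.892700
step 5 [2.5y] bond c/2=1/100: DF=(93311/100000 − 1/100·(0.975600+0.954200+0.911600+0.892700))/(1+1/100) = 8869/10000 ≈ 0.886900
step 6 [3y] zero: DF = P = 526/625 ≈ 0.841600
step 7 [3.5y] swap r/2=1036/31277: DF=(1 − 1036/31277·(0.975600+0.954200+0.911600+0.892700+0.886900+0.841600))/(1+1036/31277) = 991/1250 ≈ 0.792800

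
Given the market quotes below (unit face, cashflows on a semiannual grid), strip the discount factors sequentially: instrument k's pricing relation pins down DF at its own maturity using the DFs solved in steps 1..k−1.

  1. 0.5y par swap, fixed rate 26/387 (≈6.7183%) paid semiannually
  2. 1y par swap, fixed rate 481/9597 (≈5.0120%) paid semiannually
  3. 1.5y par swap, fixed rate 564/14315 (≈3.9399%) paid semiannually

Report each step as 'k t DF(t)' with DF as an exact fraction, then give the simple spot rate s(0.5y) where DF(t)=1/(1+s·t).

1 1/2 387/400
2 1 9519/10000
3 3/2 2359/2500
s(0.5y) = (1/(387/400) − 1)/(1/2) = 26/387 ≈ 6.7183%

step 1 [0.5y] swap r/2=13/387: DF=(1 − 13/387·(0))/(1+13/387) = 387/400 ≈ 0.967500
step 2 [1y] swap r/2=481/19194: DF=(1 − 481/19194·(0.967500))/(1+481/19194) = 9519/10000 ≈ 0.951900
step 3 [1.5y] swap r/2=282/14315: DF=(1 − 282/14315·(0.967500+0.951900))/(1+282/14315) = 2359/2500 ≈ 0.943600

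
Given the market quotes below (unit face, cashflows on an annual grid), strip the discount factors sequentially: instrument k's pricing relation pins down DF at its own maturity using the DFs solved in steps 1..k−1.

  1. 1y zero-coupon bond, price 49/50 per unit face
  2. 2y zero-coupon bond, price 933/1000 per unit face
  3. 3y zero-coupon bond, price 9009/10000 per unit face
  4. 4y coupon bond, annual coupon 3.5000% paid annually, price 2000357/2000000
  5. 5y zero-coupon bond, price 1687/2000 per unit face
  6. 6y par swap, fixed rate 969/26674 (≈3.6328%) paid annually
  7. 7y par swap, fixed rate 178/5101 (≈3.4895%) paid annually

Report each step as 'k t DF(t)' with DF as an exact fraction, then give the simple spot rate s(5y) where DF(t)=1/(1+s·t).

1 1 49/50
2 2 933/1000
3 3 9009/10000
4 4 1089/1250
5 5 1687/2000
6 6 4031/5000
7 7 983/1250
s(5y) = (1/(1687/2000) − 1)/(5) = 313/8435 ≈ 3.7107%

step 1 [1y] zero: DF = P = 49/50 ≈ 0.980000
step 2 [2y] zero: DF = P = 933/1000 ≈ 0.933000
step 3 [3y] zero: DF = P = 9009/10000 ≈ 0.900900
step 4 [4y] bond c/1=7/200: DF=(2000357/2000000 − 7/200·(0.980000+0.933000+0.900900))/(1+7/200) = 1089/1250 ≈ 0.871200
step 5 [5y] zero: DF = P = 1687/2000 ≈ 0.843500
step 6 [6y] swap r/1=969/26674: DF=(1 − 969/26674·(0.980000+0.933000+0.900900+0.871200+0.843500))/(1+969/26674) = 4031/5000 ≈ 0.806200
step 7 [7y] swap r/1=178/5101: DF=(1 − 178/5101·(0.980000+0.933000+0.900900+0.871200+0.843500+0.806200))/(1+178/5101) = 983/1250 ≈ 0.786400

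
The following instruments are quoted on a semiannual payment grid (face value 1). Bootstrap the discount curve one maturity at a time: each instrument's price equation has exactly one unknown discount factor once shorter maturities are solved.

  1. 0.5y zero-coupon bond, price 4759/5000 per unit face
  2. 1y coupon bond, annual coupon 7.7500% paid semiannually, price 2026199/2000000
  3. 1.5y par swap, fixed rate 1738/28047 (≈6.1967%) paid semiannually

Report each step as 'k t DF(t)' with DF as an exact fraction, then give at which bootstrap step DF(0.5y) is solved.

1 1/2 4759/5000
2 1 4699/5000
3 3/2 9131/10000
DF(0.5y) is solved at step 1

step 1 [0.5y] zero: DF = P = 4759/5000 ≈ 0.951800
step 2 [1y] bond c/2=31/800: DF=(2026199/2000000 − 31/800·(0.951800))/(1+31/800) = 4699/5000 ≈ 0.939800
step 3 [1.5y] swap r/2=869/28047: DF=(1 − 869/28047·(0.951800+0.939800))/(1+869/28047) = 9131/10000 ≈ 0.913100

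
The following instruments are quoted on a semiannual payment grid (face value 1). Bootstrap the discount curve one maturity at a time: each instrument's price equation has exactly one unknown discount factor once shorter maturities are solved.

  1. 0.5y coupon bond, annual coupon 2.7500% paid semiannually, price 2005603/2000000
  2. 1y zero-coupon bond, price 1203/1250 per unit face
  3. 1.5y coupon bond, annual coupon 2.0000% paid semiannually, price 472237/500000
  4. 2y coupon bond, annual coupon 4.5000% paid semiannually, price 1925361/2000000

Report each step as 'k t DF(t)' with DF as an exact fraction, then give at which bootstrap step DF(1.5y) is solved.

1 1/2 2473/2500
2 1 1203/1250
3 3/2 4579/5000
4 2 549/625
DF(1.5y) is solved at step 3

step 1 [0.5y] bond c/2=11/800: DF=(2005603/2000000 − 11/800·(0))/(1+11/800) = 2473/2500 ≈ 0.989200
step 2 [1y] zero: DF = P = 1203/1250 ≈ 0.962400
step 3 [1.5y] bond c/2=1/100: DF=(472237/500000 − 1/100·(0.989200+0.962400))/(1+1/100) = 4579/5000 ≈ 0.915800
step 4 [2y] bond c/2=9/400: DF=(1925361/2000000 − 9/400·(0.989200+0.962400+0.915800))/(1+9/400) = 549/625 ≈ 0.878400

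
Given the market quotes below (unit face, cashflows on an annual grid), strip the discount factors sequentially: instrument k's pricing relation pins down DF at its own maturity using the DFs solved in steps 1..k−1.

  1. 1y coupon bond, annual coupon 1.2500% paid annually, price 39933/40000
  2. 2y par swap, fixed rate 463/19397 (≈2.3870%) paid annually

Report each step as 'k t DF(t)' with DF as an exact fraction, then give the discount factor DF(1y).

1 1 493/500
2 2 9537/10000
DF(1y) = 493/500 ≈ 0.986000

step 1 [1y] bond c/1=1/80: DF=(39933/40000 − 1/80·(0))/(1+1/80) = 493/500 ≈ 0.986000
step 2 [2y] swap r/1=463/19397: DF=(1 − 463/19397·(0.986000))/(1+463/19397) = 9537/10000 ≈ 0.953700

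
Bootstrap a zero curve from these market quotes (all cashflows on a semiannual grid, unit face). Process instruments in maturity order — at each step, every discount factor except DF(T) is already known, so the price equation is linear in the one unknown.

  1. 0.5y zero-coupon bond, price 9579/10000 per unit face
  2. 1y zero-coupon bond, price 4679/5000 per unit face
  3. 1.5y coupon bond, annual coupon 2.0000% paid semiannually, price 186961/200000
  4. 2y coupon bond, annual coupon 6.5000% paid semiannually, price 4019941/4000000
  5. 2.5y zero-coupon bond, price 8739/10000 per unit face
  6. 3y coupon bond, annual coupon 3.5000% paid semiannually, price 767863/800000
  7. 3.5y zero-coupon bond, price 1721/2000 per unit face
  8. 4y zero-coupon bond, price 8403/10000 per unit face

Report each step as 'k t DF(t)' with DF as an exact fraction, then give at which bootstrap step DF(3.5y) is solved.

step 1 [0.5y] zero: DF = P = 9579/10000 ≈ 0.957900
step 2 [1y] zero: DF = P = 4679/5000 ≈ 0.935800
step 3 [1.5y] bond c/2=1/100: DF=(186961/200000 − 1/100·(0.957900+0.935800))/(1+1/100) = 2267/2500 ≈ 0.906800
step 4 [2y] bond c/2=13/400: DF=(4019941/4000000 − 13/400·(0.957900+0.935800+0.906800))/(1+13/400) = 2213/2500 ≈ 0.885200
step 5 [2.5y] zero: DF = P = 8739/10000 ≈ 0.873900
step 6 [3y] bond c/2=7/400: DF=(767863/800000 − 7/400·(0.957900+0.935800+0.906800+0.885200+0.873900))/(1+7/400) = 8649/10000 ≈ 0.864900
step 7 [3.5y] zero: DF = P = 1721/2000 ≈ 0.860500
step 8 [4y] zero: DF = P = 8403/10000 ≈ 0.840300

1 1/2 9579/10000
2 1 4679/5000
3 3/2 2267/2500
4 2 2213/2500
5 5/2 8739/10000
6 3 8649/10000
7 7/2 1721/2000
8 4 8403/10000
DF(3.5y) is solved at step 7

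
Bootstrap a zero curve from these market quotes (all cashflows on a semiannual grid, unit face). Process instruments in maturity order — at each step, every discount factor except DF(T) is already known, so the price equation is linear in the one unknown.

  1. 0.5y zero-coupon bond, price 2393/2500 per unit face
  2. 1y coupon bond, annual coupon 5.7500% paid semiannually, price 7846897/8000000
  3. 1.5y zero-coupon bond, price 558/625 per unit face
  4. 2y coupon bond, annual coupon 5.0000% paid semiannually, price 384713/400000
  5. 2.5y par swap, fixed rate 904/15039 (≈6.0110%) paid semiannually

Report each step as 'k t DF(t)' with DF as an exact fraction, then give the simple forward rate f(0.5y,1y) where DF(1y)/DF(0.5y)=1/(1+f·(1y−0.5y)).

1 1/2 2393/2500
2 1 9267/10000
3 3/2 558/625
4 2 4353/5000
5 5/2 2161/2500
f(0.5y,1y) = ((2393/2500)/(9267/10000) − 1)/(1/2) = 610/9267 ≈ 6.5825%

step 1 [0.5y] zero: DF = P = 2393/2500 ≈ 0.957200
step 2 [1y] bond c/2=23/800: DF=(7846897/8000000 − 23/800·(0.957200))/(1+23/800) = 9267/10000 ≈ 0.926700
step 3 [1.5y] zero: DF = P = 558/625 ≈ 0.892800
step 4 [2y] bond c/2=1/40: DF=(384713/400000 − 1/40·(0.957200+0.926700+0.892800))/(1+1/40) = 4353/5000 ≈ 0.870600
step 5 [2.5y] swap r/2=452/15039: DF=(1 − 452/15039·(0.957200+0.926700+0.892800+0.870600))/(1+452/15039) = 2161/2500 ≈ 0.864400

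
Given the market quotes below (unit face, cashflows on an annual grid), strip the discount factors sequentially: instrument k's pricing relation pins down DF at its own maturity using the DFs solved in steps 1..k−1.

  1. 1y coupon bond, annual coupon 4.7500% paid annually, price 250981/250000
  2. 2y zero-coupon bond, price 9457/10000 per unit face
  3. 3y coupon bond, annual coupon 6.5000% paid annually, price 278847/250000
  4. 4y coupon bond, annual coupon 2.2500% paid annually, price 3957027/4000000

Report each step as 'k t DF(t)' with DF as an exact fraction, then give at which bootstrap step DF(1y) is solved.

1 1 599/625
2 2 9457/10000
3 3 9311/10000
4 4 9051/10000
DF(1y) is solved at step 1

step 1 [1y] bond c/1=19/400: DF=(250981/250000 − 19/400·(0))/(1+19/400) = 599/625 ≈ 0.958400
step 2 [2y] zero: DF = P = 9457/10000 ≈ 0.945700
step 3 [3y] bond c/1=13/200: DF=(278847/250000 − 13/200·(0.958400+0.945700))/(1+13/200) = 9311/10000 ≈ 0.931100
step 4 [4y] bond c/1=9/400: DF=(3957027/4000000 − 9/400·(0.958400+0.945700+0.931100))/(1+9/400) = 9051/10000 ≈ 0.905100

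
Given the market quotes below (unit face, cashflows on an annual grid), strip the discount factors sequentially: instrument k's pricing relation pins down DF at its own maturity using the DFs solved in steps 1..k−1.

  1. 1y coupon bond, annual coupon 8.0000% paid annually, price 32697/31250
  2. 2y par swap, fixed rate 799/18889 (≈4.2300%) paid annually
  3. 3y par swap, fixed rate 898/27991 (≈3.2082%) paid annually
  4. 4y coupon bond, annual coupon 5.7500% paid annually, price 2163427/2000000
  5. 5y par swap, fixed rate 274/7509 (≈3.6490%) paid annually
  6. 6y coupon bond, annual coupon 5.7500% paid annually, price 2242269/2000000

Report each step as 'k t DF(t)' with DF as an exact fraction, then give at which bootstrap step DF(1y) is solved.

step 1 [1y] bond c/1=2/25: DF=(32697/31250 − 2/25·(0))/(1+2/25) = 1211/1250 ≈ 0.968800
step 2 [2y] swap r/1=799/18889: DF=(1 − 799/18889·(0.968800))/(1+799/18889) = 9201/10000 ≈ 0.920100
step 3 [3y] swap r/1=898/27991: DF=(1 − 898/27991·(0.968800+0.920100))/(1+898/27991) = 4551/5000 ≈ 0.910200
step 4 [4y] bond c/1=23/400: DF=(2163427/2000000 − 23/400·(0.968800+0.920100+0.910200))/(1+23/400) = 8707/10000 ≈ 0.870700
step 5 [5y] swap r/1=274/7509: DF=(1 − 274/7509·(0.968800+0.920100+0.910200+0.870700))/(1+274/7509) = 2089/2500 ≈ 0.835600
step 6 [6y] bond c/1=23/400: DF=(2242269/2000000 − 23/400·(0.968800+0.920100+0.910200+0.870700+0.835600))/(1+23/400) = 1019/1250 ≈ 0.815200

1 1 1211/1250
2 2 9201/10000
3 3 4551/5000
4 4 8707/10000
5 5 2089/2500
6 6 1019/1250
DF(1y) is solved at step 1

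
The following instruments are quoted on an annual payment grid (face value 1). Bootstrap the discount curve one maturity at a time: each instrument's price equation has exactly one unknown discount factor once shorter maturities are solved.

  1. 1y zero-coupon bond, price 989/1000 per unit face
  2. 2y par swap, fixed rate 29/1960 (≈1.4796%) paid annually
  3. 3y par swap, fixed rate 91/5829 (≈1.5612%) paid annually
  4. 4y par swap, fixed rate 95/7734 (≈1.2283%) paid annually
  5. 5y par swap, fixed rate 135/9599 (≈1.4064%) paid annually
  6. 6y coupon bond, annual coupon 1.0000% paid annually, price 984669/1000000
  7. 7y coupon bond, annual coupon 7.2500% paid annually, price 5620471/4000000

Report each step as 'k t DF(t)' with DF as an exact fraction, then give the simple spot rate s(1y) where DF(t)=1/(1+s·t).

step 1 [1y] zero: DF = P = 989/1000 ≈ 0.989000
step 2 [2y] swap r/1=29/1960: DF=(1 − 29/1960·(0.989000))/(1+29/1960) = 971/1000 ≈ 0.971000
step 3 [3y] swap r/1=91/5829: DF=(1 − 91/5829·(0.989000+0.971000))/(1+91/5829) = 1909/2000 ≈ 0.954500
step 4 [4y] swap r/1=95/7734: DF=(1 − 95/7734·(0.989000+0.971000+0.954500))/(1+95/7734) = 381/400 ≈ 0.952500
step 5 [5y] swap r/1=135/9599: DF=(1 − 135/9599·(0.989000+0.971000+0.954500+0.952500))/(1+135/9599) = 373/400 ≈ 0.932500
step 6 [6y] bond c/1=1/100: DF=(984669/1000000 − 1/100·(0.989000+0.971000+0.954500+0.952500+0.932500))/(1+1/100) = 4637/5000 ≈ 0.927400
step 7 [7y] bond c/1=29/400: DF=(5620471/4000000 − 29/400·(0.989000+0.971000+0.954500+0.952500+0.932500+0.927400))/(1+29/400) = 923/1000 ≈ 0.923000

1 1 989/1000
2 2 971/1000
3 3 1909/2000
4 4 381/400
5 5 373/400
6 6 4637/5000
7 7 923/1000
s(1y) = (1/(989/1000) − 1)/(1) = 11/989 ≈ 1.1122%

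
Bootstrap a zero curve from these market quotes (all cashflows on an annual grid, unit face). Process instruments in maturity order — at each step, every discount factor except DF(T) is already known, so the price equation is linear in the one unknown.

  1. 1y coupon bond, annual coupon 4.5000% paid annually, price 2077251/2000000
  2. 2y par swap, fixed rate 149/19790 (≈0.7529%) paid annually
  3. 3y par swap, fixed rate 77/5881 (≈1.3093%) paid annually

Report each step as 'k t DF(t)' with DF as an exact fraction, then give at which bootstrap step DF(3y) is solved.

step 1 [1y] bond c/1=9/200: DF=(2077251/2000000 − 9/200·(0))/(1+9/200) = 9939/10000 ≈ 0.993900
step 2 [2y] swap r/1=149/19790: DF=(1 − 149/19790·(0.993900))/(1+149/19790) = 9851/10000 ≈ 0.985100
step 3 [3y] swap r/1=77/5881: DF=(1 − 77/5881·(0.993900+0.985100))/(1+77/5881) = 1923/2000 ≈ 0.961500

1 1 9939/10000
2 2 9851/10000
3 3 1923/2000
DF(3y) is solved at step 3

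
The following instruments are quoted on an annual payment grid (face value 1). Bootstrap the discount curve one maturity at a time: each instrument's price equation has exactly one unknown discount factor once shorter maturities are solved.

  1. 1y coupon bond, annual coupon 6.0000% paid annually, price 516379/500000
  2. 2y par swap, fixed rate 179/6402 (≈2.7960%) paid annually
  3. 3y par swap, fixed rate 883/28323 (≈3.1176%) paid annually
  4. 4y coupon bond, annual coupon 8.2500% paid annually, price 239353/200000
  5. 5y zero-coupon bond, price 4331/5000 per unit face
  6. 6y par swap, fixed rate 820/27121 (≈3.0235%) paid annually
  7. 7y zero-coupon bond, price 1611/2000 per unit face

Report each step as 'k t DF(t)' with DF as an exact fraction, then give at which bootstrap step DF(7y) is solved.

1 1 9743/10000
2 2 9463/10000
3 3 9117/10000
4 4 8897/10000
5 5 4331/5000
6 6 209/250
7 7 1611/2000
DF(7y) is solved at step 7

step 1 [1y] bond c/1=3/50: DF=(516379/500000 − 3/50·(0))/(1+3/50) = 9743/10000 ≈ 0.974300
step 2 [2y] swap r/1=179/6402: DF=(1 − 179/6402·(0.974300))/(1+179/6402) = 9463/10000 ≈ 0.946300
step 3 [3y] swap r/1=883/28323: DF=(1 − 883/28323·(0.974300+0.946300))/(1+883/28323) = 9117/10000 ≈ 0.911700
step 4 [4y] bond c/1=33/400: DF=(239353/200000 − 33/400·(0.974300+0.946300+0.911700))/(1+33/400) = 8897/10000 ≈ 0.889700
step 5 [5y] zero: DF = P = 4331/5000 ≈ 0.866200
step 6 [6y] swap r/1=820/27121: DF=(1 − 820/27121·(0.974300+0.946300+0.911700+0.889700+0.866200))/(1+820/27121) = 209/250 ≈ 0.836000
step 7 [7y] zero: DF = P = 1611/2000 ≈ 0.805500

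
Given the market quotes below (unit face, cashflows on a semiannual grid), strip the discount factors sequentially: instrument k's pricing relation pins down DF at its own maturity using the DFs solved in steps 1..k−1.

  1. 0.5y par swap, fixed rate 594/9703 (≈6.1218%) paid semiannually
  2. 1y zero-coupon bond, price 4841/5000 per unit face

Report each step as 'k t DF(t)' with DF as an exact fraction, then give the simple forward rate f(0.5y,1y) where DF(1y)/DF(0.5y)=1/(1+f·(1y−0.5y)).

step 1 [0.5y] swap r/2=297/9703: DF=(1 − 297/9703·(0))/(1+297/9703) = 9703/10000 ≈ 0.970300
step 2 [1y] zero: DF = P = 4841/5000 ≈ 0.968200

1 1/2 9703/10000
2 1 4841/5000
f(0.5y,1y) = ((9703/10000)/(4841/5000) − 1)/(1/2) = 21/4841 ≈ 0.4338%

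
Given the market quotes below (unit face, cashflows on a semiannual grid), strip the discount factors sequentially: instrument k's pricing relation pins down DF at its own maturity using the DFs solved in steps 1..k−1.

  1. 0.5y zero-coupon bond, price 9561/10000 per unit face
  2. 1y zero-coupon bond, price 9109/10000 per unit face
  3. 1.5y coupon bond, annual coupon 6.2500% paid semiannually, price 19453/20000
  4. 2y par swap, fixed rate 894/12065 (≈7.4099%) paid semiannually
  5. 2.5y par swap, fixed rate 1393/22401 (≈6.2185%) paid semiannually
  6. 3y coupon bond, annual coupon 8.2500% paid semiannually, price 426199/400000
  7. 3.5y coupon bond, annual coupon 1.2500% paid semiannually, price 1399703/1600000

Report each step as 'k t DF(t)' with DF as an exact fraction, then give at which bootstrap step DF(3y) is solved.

1 1/2 9561/10000
2 1 9109/10000
3 3/2 4433/5000
4 2 8659/10000
5 5/2 8607/10000
6 3 4229/5000
7 7/2 8363/10000
DF(3y) is solved at step 6

step 1 [0.5y] zero: DF = P = 9561/10000 ≈ 0.956100
step 2 [1y] zero: DF = P = 9109/10000 ≈ 0.910900
step 3 [1.5y] bond c/2=1/32: DF=(19453/20000 − 1/32·(0.956100+0.910900))/(1+1/32) = 4433/5000 ≈ 0.886600
step 4 [2y] swap r/2=447/12065: DF=(1 − 447/12065·(0.956100+0.910900+0.886600))/(1+447/12065) = 8659/10000 ≈ 0.865900
step 5 [2.5y] swap r/2=1393/44802: DF=(1 − 1393/44802·(0.956100+0.910900+0.886600+0.865900))/(1+1393/44802) = 8607/10000 ≈ 0.860700
step 6 [3y] bond c/2=33/800: DF=(426199/400000 − 33/800·(0.956100+0.910900+0.886600+0.865900+0.860700))/(1+33/800) = 4229/5000 ≈ 0.845800
step 7 [3.5y] bond c/2=1/160: DF=(1399703/1600000 − 1/160·(0.956100+0.910900+0.886600+0.865900+0.860700+0.845800))/(1+1/160) = 8363/10000 ≈ 0.836300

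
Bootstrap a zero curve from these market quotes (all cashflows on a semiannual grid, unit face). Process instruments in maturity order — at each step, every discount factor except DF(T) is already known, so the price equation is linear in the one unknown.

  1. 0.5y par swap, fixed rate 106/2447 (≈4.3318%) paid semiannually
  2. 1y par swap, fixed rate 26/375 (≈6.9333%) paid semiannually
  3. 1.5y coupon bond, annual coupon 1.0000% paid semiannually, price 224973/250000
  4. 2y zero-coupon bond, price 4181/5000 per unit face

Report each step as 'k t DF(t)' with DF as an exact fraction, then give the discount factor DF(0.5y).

1 1/2 2447/2500
2 1 9337/10000
3 3/2 8859/10000
4 2 4181/5000
DF(0.5y) = 2447/2500 ≈ 0.978800

step 1 [0.5y] swap r/2=53/2447: DF=(1 − 53/2447·(0))/(1+53/2447) = 2447/2500 ≈ 0.978800
step 2 [1y] swap r/2=13/375: DF=(1 − 13/375·(0.978800))/(1+13/375) = 9337/10000 ≈ 0.933700
step 3 [1.5y] bond c/2=1/200: DF=(224973/250000 − 1/200·(0.978800+0.933700))/(1+1/200) = 8859/10000 ≈ 0.885900
step 4 [2y] zero: DF = P = 4181/5000 ≈ 0.836200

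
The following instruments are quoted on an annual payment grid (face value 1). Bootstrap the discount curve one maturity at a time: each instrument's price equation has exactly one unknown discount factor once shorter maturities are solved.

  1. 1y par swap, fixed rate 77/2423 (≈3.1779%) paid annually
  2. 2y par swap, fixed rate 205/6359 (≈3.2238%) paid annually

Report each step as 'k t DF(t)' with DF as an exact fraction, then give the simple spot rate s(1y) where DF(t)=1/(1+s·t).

step 1 [1y] swap r/1=77/2423: DF=(1 − 77/2423·(0))/(1+77/2423) = 2423/2500 ≈ 0.969200
step 2 [2y] swap r/1=205/6359: DF=(1 − 205/6359·(0.969200))/(1+205/6359) = 1877/2000 ≈ 0.938500

1 1 2423/2500
2 2 1877/2000
s(1y) = (1/(2423/2500) − 1)/(1) = 77/2423 ≈ 3.1779%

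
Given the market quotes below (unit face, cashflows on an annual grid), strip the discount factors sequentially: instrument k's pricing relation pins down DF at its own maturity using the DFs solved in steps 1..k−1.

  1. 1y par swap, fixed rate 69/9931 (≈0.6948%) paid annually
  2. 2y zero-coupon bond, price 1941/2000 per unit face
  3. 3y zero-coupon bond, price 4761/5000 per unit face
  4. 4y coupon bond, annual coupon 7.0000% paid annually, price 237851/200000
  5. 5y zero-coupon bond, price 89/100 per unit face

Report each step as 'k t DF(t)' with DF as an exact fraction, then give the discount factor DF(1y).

1 1 9931/10000
2 2 1941/2000
3 3 4761/5000
4 4 9207/10000
5 5 89/100
DF(1y) = 9931/10000 ≈ 0.993100

step 1 [1y] swap r/1=69/9931: DF=(1 − 69/9931·(0))/(1+69/9931) = 9931/10000 ≈ 0.993100
step 2 [2y] zero: DF = P = 1941/2000 ≈ 0.970500
step 3 [3y] zero: DF = P = 4761/5000 ≈ 0.952200
step 4 [4y] bond c/1=7/100: DF=(237851/200000 − 7/100·(0.993100+0.970500+0.952200))/(1+7/100) = 9207/10000 ≈ 0.920700
step 5 [5y] zero: DF = P = 89/100 ≈ 0.890000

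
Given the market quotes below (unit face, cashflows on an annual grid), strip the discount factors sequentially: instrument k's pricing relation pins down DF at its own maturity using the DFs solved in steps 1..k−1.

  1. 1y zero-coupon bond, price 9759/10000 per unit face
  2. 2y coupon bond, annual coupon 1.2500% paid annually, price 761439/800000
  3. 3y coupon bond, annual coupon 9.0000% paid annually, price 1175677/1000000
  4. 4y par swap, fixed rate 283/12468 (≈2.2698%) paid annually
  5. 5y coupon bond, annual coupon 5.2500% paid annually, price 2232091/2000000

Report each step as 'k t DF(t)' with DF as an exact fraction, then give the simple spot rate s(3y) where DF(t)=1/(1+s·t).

step 1 [1y] zero: DF = P = 9759/10000 ≈ 0.975900
step 2 [2y] bond c/1=1/80: DF=(761439/800000 − 1/80·(0.975900))/(1+1/80) = 116/125 ≈ 0.928000
step 3 [3y] bond c/1=9/100: DF=(1175677/1000000 − 9/100·(0.975900+0.928000))/(1+9/100) = 4607/5000 ≈ 0.921400
step 4 [4y] swap r/1=283/12468: DF=(1 − 283/12468·(0.975900+0.928000+0.921400))/(1+283/12468) = 9151/10000 ≈ 0.915100
step 5 [5y] bond c/1=21/400: DF=(2232091/2000000 − 21/400·(0.975900+0.928000+0.921400+0.915100))/(1+21/400) = 4369/5000 ≈ 0.873800

1 1 9759/10000
2 2 116/125
3 3 4607/5000
4 4 9151/10000
5 5 4369/5000
s(3y) = (1/(4607/5000) − 1)/(3) = 131/4607 ≈ 2.8435%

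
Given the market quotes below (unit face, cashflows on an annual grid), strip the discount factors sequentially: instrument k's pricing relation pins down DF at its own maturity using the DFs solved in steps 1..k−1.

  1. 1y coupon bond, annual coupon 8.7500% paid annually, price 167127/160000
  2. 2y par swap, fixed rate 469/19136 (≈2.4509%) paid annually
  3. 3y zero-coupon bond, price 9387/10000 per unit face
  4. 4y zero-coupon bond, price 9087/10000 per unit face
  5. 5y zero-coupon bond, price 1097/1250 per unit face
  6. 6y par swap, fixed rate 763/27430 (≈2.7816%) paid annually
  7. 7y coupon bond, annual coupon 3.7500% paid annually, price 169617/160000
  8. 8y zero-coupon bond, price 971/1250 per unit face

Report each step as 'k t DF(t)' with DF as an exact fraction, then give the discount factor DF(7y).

1 1 1921/2000
2 2 9531/10000
3 3 9387/10000
4 4 9087/10000
5 5 1097/1250
6 6 4237/5000
7 7 1647/2000
8 8 971/1250
DF(7y) = 1647/2000 ≈ 0.823500

step 1 [1y] bond c/1=7/80: DF=(167127/160000 − 7/80·(0))/(1+7/80) = 1921/2000 ≈ 0.960500
step 2 [2y] swap r/1=469/19136: DF=(1 − 469/19136·(0.960500))/(1+469/19136) = 9531/10000 ≈ 0.953100
step 3 [3y] zero: DF = P = 9387/10000 ≈ 0.938700
step 4 [4y] zero: DF = P = 9087/10000 ≈ 0.908700
step 5 [5y] zero: DF = P = 1097/1250 ≈ 0.877600
step 6 [6y] swap r/1=763/27430: DF=(1 − 763/27430·(0.960500+0.953100+0.938700+0.908700+0.877600))/(1+763/27430) = 4237/5000 ≈ 0.847400
step 7 [7y] bond c/1=3/80: DF=(169617/160000 − 3/80·(0.960500+0.953100+0.938700+0.908700+0.877600+0.847400))/(1+3/80) = 1647/2000 ≈ 0.823500
step 8 [8y] zero: DF = P = 971/1250 ≈ 0.776800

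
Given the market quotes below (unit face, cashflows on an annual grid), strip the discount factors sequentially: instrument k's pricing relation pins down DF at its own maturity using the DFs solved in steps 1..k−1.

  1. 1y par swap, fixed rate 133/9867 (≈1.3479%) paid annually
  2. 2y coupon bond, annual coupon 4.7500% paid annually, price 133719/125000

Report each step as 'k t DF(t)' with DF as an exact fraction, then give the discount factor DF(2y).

step 1 [1y] swap r/1=133/9867: DF=(1 − 133/9867·(0))/(1+133/9867) = 9867/10000 ≈ 0.986700
step 2 [2y] bond c/1=19/400: DF=(133719/125000 − 19/400·(0.986700))/(1+19/400) = 1953/2000 ≈ 0.976500

1 1 9867/10000
2 2 1953/2000
DF(2y) = 1953/2000 ≈ 0.976500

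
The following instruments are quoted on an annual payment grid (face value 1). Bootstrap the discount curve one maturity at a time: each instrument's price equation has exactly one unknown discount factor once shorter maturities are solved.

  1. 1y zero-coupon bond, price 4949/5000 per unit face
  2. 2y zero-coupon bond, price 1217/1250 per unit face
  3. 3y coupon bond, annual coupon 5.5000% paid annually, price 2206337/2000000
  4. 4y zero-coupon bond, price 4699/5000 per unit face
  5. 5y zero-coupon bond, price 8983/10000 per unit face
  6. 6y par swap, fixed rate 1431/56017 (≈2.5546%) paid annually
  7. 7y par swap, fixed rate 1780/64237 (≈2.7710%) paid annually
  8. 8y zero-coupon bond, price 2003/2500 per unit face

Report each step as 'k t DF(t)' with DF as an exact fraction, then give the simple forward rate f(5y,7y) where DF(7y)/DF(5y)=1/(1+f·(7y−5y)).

1 1 4949/5000
2 2 1217/1250
3 3 9433/10000
4 4 4699/5000
5 5 8983/10000
6 6 8569/10000
7 7 411/500
8 8 2003/2500
f(5y,7y) = ((8983/10000)/(411/500) − 1)/(2) = 763/16440 ≈ 4.6411%

step 1 [1y] zero: DF = P = 4949/5000 ≈ 0.989800
step 2 [2y] zero: DF = P = 1217/1250 ≈ 0.973600
step 3 [3y] bond c/1=11/200: DF=(2206337/2000000 − 11/200·(0.989800+0.973600))/(1+11/200) = 9433/10000 ≈ 0.943300
step 4 [4y] zero: DF = P = 4699/5000 ≈ 0.939800
step 5 [5y] zero: DF = P = 8983/10000 ≈ 0.898300
step 6 [6y] swap r/1=1431/56017: DF=(1 − 1431/56017·(0.989800+0.973600+0.943300+0.939800+0.898300))/(1+1431/56017) = 8569/10000 ≈ 0.856900
step 7 [7y] swap r/1=1780/64237: DF=(1 − 1780/64237·(0.989800+0.973600+0.943300+0.939800+0.898300+0.856900))/(1+1780/64237) = 411/500 ≈ 0.822000
step 8 [8y] zero: DF = P = 2003/2500 ≈ 0.801200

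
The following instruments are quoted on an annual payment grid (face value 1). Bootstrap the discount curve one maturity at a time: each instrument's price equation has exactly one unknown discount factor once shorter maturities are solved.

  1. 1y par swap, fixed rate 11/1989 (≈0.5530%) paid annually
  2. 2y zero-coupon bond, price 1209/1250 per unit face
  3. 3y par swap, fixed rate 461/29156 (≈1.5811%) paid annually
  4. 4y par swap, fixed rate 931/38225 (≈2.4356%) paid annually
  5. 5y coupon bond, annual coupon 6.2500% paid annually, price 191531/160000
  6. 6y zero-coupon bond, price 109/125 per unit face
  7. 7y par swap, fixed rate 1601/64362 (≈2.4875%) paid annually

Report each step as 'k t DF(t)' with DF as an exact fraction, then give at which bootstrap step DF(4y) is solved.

step 1 [1y] swap r/1=11/1989: DF=(1 − 11/1989·(0))/(1+11/1989) = 1989/2000 ≈ 0.994500
step 2 [2y] zero: DF = P = 1209/1250 ≈ 0.967200
step 3 [3y] swap r/1=461/29156: DF=(1 − 461/29156·(0.994500+0.967200))/(1+461/29156) = 9539/10000 ≈ 0.953900
step 4 [4y] swap r/1=931/38225: DF=(1 − 931/38225·(0.994500+0.967200+0.953900))/(1+931/38225) = 9069/10000 ≈ 0.906900
step 5 [5y] bond c/1=1/16: DF=(191531/160000 − 1/16·(0.994500+0.967200+0.953900+0.906900))/(1+1/16) = 4509/5000 ≈ 0.901800
step 6 [6y] zero: DF = P = 109/125 ≈ 0.872000
step 7 [7y] swap r/1=1601/64362: DF=(1 − 1601/64362·(0.994500+0.967200+0.953900+0.906900+0.901800+0.872000))/(1+1601/64362) = 8399/10000 ≈ 0.839900

1 1 1989/2000
2 2 1209/1250
3 3 9539/10000
4 4 9069/10000
5 5 4509/5000
6 6 109/125
7 7 8399/10000
DF(4y) is solved at step 4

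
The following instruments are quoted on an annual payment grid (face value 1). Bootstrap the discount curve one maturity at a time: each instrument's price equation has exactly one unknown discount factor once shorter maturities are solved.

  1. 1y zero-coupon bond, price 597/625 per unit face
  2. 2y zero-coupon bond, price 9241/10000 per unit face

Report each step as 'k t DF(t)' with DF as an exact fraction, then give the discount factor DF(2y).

step 1 [1y] zero: DF = P = 597/625 ≈ 0.955200
step 2 [2y] zero: DF = P = 9241/10000 ≈ 0.924100

1 1 597/625
2 2 9241/10000
DF(2y) = 9241/10000 ≈ 0.924100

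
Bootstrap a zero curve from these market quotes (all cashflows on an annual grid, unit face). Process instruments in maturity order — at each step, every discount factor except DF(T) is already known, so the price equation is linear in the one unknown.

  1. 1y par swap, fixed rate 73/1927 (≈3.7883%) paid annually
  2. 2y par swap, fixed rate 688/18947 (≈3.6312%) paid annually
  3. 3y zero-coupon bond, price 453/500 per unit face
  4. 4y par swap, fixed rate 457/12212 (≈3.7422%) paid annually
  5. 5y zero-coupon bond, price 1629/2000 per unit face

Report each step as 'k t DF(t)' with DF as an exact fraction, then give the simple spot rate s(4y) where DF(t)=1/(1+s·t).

step 1 [1y] swap r/1=73/1927: DF=(1 − 73/1927·(0))/(1+73/1927) = 1927/2000 ≈ 0.963500
step 2 [2y] swap r/1=688/18947: DF=(1 − 688/18947·(0.963500))/(1+688/18947) = 582/625 ≈ 0.931200
step 3 [3y] zero: DF = P = 453/500 ≈ 0.906000
step 4 [4y] swap r/1=457/12212: DF=(1 − 457/12212·(0.963500+0.931200+0.906000))/(1+457/12212) = 8629/10000 ≈ 0.862900
step 5 [5y] zero: DF = P = 1629/2000 ≈ 0.814500

1 1 1927/2000
2 2 582/625
3 3 453/500
4 4 8629/10000
5 5 1629/2000
s(4y) = (1/(8629/10000) − 1)/(4) = 1371/34516 ≈ 3.9721%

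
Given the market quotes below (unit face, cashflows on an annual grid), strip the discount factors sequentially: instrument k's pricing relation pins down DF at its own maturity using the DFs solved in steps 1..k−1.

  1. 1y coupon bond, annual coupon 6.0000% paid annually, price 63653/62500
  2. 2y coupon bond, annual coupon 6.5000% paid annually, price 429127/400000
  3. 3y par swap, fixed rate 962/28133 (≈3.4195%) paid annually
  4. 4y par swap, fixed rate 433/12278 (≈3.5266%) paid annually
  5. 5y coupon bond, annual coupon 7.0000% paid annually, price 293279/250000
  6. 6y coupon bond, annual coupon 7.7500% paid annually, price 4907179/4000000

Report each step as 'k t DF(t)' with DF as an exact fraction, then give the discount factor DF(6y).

1 1 1201/1250
2 2 9487/10000
3 3 4519/5000
4 4 8701/10000
5 5 4277/5000
6 6 8121/10000
DF(6y) = 8121/10000 ≈ 0.812100

step 1 [1y] bond c/1=3/50: DF=(63653/62500 − 3/50·(0))/(1+3/50) = 1201/1250 ≈ 0.960800
step 2 [2y] bond c/1=13/200: DF=(429127/400000 − 13/200·(0.960800))/(1+13/200) = 9487/10000 ≈ 0.948700
step 3 [3y] swap r/1=962/28133: DF=(1 − 962/28133·(0.960800+0.948700))/(1+962/28133) = 4519/5000 ≈ 0.903800
step 4 [4y] swap r/1=433/12278: DF=(1 − 433/12278·(0.960800+0.948700+0.903800))/(1+433/12278) = 8701/10000 ≈ 0.870100
step 5 [5y] bond c/1=7/100: DF=(293279/250000 − 7/100·(0.960800+0.948700+0.903800+0.870100))/(1+7/100) = 4277/5000 ≈ 0.855400
step 6 [6y] bond c/1=31/400: DF=(4907179/4000000 − 31/400·(0.960800+0.948700+0.903800+0.870100+0.855400))/(1+31/400) = 8121/10000 ≈ 0.812100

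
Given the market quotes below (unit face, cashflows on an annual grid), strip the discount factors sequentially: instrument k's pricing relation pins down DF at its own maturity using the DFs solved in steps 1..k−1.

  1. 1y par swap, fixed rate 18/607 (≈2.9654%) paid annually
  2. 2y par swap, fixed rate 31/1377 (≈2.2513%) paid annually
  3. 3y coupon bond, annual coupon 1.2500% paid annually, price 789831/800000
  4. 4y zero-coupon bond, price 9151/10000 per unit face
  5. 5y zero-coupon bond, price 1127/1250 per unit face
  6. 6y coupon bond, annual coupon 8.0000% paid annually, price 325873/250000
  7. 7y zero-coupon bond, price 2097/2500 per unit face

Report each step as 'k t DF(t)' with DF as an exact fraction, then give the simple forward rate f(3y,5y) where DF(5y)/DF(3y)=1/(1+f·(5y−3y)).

step 1 [1y] swap r/1=18/607: DF=(1 − 18/607·(0))/(1+18/607) = 607/625 ≈ 0.971200
step 2 [2y] swap r/1=31/1377: DF=(1 − 31/1377·(0.971200))/(1+31/1377) = 4783/5000 ≈ 0.956600
step 3 [3y] bond c/1=1/80: DF=(789831/800000 − 1/80·(0.971200+0.956600))/(1+1/80) = 9513/10000 ≈ 0.951300
step 4 [4y] zero: DF = P = 9151/10000 ≈ 0.915100
step 5 [5y] zero: DF = P = 1127/1250 ≈ 0.901600
step 6 [6y] bond c/1=2/25: DF=(325873/250000 − 2/25·(0.971200+0.956600+0.951300+0.915100+0.901600))/(1+2/25) = 8591/10000 ≈ 0.859100
step 7 [7y] zero: DF = P = 2097/2500 ≈ 0.838800

1 1 607/625
2 2 4783/5000
3 3 9513/10000
4 4 9151/10000
5 5 1127/1250
6 6 8591/10000
7 7 2097/2500
f(3y,5y) = ((9513/10000)/(1127/1250) − 1)/(2) = 71/2576 ≈ 2.7562%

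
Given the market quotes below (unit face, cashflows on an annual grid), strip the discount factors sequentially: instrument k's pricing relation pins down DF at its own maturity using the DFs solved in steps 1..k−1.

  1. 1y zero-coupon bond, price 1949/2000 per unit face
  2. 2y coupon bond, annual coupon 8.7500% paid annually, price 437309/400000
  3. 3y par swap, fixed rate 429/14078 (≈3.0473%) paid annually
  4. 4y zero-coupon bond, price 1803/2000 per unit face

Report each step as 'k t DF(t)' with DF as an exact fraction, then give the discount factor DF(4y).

step 1 [1y] zero: DF = P = 1949/2000 ≈ 0.974500
step 2 [2y] bond c/1=7/80: DF=(437309/400000 − 7/80·(0.974500))/(1+7/80) = 9269/10000 ≈ 0.926900
step 3 [3y] swap r/1=429/14078: DF=(1 − 429/14078·(0.974500+0.926900))/(1+429/14078) = 4571/5000 ≈ 0.914200
step 4 [4y] zero: DF = P = 1803/2000 ≈ 0.901500

1 1 1949/2000
2 2 9269/10000
3 3 4571/5000
4 4 1803/2000
DF(4y) = 1803/2000 ≈ 0.901500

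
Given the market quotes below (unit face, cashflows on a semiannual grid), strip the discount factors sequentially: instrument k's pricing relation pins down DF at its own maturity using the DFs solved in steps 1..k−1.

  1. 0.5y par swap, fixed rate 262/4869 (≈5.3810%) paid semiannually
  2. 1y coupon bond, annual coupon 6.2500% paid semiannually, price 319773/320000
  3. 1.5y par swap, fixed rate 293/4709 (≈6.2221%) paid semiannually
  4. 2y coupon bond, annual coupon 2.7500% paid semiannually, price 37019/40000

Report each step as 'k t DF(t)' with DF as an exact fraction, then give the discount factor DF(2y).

step 1 [0.5y] swap r/2=131/4869: DF=(1 − 131/4869·(0))/(1+131/4869) = 4869/5000 ≈ 0.973800
step 2 [1y] bond c/2=1/32: DF=(319773/320000 − 1/32·(0.973800))/(1+1/32) = 1879/2000 ≈ 0.939500
step 3 [1.5y] swap r/2=293/9418: DF=(1 − 293/9418·(0.973800+0.939500))/(1+293/9418) = 9121/10000 ≈ 0.912100
step 4 [2y] bond c/2=11/800: DF=(37019/40000 − 11/800·(0.973800+0.939500+0.912100))/(1+11/800) = 4373/5000 ≈ 0.874600

1 1/2 4869/5000
2 1 1879/2000
3 3/2 9121/10000
4 2 4373/5000
DF(2y) = 4373/5000 ≈ 0.874600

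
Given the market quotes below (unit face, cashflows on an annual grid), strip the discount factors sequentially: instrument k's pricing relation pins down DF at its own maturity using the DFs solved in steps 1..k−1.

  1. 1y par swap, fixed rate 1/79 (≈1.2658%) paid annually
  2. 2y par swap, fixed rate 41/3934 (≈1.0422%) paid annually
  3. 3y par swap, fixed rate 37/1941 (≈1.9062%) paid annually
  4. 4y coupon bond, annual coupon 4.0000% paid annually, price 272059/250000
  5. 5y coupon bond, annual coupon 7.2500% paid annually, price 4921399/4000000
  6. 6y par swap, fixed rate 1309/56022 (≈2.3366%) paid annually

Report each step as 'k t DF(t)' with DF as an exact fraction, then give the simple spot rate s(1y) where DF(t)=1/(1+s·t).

1 1 79/80
2 2 1959/2000
3 3 1889/2000
4 4 584/625
5 5 1109/1250
6 6 8691/10000
s(1y) = (1/(79/80) − 1)/(1) = 1/79 ≈ 1.2658%

step 1 [1y] swap r/1=1/79: DF=(1 − 1/79·(0))/(1+1/79) = 79/80 ≈ 0.987500
step 2 [2y] swap r/1=41/3934: DF=(1 − 41/3934·(0.987500))/(1+41/3934) = 1959/2000 ≈ 0.979500
step 3 [3y] swap r/1=37/1941: DF=(1 − 37/1941·(0.987500+0.979500))/(1+37/1941) = 1889/2000 ≈ 0.944500
step 4 [4y] bond c/1=1/25: DF=(272059/250000 − 1/25·(0.987500+0.979500+0.944500))/(1+1/25) = 584/625 ≈ 0.934400
step 5 [5y] bond c/1=29/400: DF=(4921399/4000000 − 29/400·(0.987500+0.979500+0.944500+0.934400))/(1+29/400) = 1109/1250 ≈ 0.887200
step 6 [6y] swap r/1=1309/56022: DF=(1 − 1309/56022·(0.987500+0.979500+0.944500+0.934400+0.887200))/(1+1309/56022) = 8691/10000 ≈ 0.869100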